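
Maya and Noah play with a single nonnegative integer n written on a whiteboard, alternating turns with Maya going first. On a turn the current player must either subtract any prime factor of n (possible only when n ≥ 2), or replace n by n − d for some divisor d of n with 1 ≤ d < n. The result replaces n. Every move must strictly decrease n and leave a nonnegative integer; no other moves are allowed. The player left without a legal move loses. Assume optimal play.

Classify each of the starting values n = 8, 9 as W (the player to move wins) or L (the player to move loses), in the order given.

8: W, 9: L

Work bottom-up. With no move the player to move loses. Otherwise the position is W if at least one move leads to an L position for the opponent, and L if every move leads to a W.
n=0: no move → L
n=1: no move → L
n=2: W (go to 0, an L position)
n=3: W (go to 0, an L position)
n=4: L (options 2(W), 3(W) are all W)
n=5: W (go to 0, an L position)
n=6: W (go to 4, an L position)
n=7: W (go to 0, an L position)
n=8: W (go to 4, an L position)
n=9: L (options 6(W), 8(W) are all W)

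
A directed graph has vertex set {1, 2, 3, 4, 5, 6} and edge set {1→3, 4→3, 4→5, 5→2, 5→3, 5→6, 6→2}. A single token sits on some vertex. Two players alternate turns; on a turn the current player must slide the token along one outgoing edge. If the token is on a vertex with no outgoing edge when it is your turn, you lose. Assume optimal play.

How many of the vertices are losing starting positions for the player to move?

Compute win/loss labels from the base case upward. A position with no move is L. Any other position is W if it can reach an L in one move, else L.
Every edge goes from a vertex to one that appears earlier in the order 3, 2, 1, 6, 5, 4, so processing vertices in that order labels each vertex after all of its successors.
3: no outgoing edge → L
2: no outgoing edge → L
1: →3(L), so W
6: →2(L), so W
5: →2(L), so W
4: →3(L), so W
The L vertices are 2, 3; that is 2 in all.

2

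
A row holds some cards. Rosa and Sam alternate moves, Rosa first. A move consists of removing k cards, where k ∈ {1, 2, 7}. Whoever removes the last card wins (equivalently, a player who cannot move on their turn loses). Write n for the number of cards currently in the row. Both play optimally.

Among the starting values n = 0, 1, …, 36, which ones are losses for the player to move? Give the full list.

0, 3, 6, 9, 12, 15, 18, 21, 24, 27, 30, 33, 36

Use the standard recursion: the mover loses at a terminal position; elsewhere, the mover wins exactly when some move hands the opponent an L position.
n=0: no move → L
n=1: W (go to 0, an L position)
n=2: W (go to 0, an L position)
n=3: L (options 2(W), 1(W) are all W)
n=4: W (go to 3, an L position)
n=5: W (go to 3, an L position)
n=6: L (options 5(W), 4(W) are all W)
n=7: W (go to 6, an L position)
n=8: W (go to 6, an L position)
n=9: L (options 8(W), 7(W), 2(W) are all W)
n=10: W (go to 9, an L position)
n=11: W (go to 9, an L position)
n=12: L (options 11(W), 10(W), 5(W) are all W)
n=13: W (go to 12, an L position)
n=14: W (go to 12, an L position)
n=15: L (options 14(W), 13(W), 8(W) are all W)
n=16: W (go to 15, an L position)
n=17: W (go to 15, an L position)
n=18: L (options 17(W), 16(W), 11(W) are all W)
n=19: W (go to 18, an L position)
n=20: W (go to 18, an L position)
n=21: L (options 20(W), 19(W), 14(W) are all W)
n=22: W (go to 21, an L position)
n=23: W (go to 21, an L position)
n=24: L (options 23(W), 22(W), 17(W) are all W)
n=25: W (go to 24, an L position)
n=26: W (go to 24, an L position)
n=27: L (options 26(W), 25(W), 20(W) are all W)
n=28: W (go to 27, an L position)
n=29: W (go to 27, an L position)
n=30: L (options 29(W), 28(W), 23(W) are all W)
n=31: W (go to 30, an L position)
n=32: W (go to 30, an L position)
n=33: L (options 32(W), 31(W), 26(W) are all W)
n=34: W (go to 33, an L position)
n=35: W (go to 33, an L position)
n=36: L (options 35(W), 34(W), 29(W) are all W)
Reading off the rows marked L gives the requested list; there are 13 such values of n.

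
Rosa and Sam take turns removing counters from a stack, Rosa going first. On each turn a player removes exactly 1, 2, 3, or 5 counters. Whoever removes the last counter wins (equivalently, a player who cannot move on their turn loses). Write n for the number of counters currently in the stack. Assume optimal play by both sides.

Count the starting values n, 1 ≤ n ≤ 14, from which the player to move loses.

3

Build the W/L table. Terminal = L. A non-terminal position is W if it has a move to some L; otherwise it is L.
n=0: no move → L
n=1: →0(L), so W
n=2: →0(L), so W
n=3: →0(L), so W
n=4: →3(W), 2(W), 1(W) — all W, so L
n=5: →4(L), so W
n=6: →4(L), so W
n=7: →4(L), so W
n=8: →7(W), 6(W), 5(W), 3(W) — all W, so L
n=9: →8(L), so W
n=10: →8(L), so W
n=11: →8(L), so W
n=12: →11(W), 10(W), 9(W), 7(W) — all W, so L
n=13: →12(L), so W
n=14: →12(L), so W
L entries with 1 ≤ n ≤ 14 (n=0 is outside the asked range and is not counted): n = 4, 8, 12; that makes 3.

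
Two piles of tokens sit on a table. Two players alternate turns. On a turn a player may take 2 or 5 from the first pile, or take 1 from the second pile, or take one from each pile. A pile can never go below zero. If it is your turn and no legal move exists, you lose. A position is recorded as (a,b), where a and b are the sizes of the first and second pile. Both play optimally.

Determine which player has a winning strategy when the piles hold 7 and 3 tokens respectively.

The second player wins.

Label each position W (a win for the player to move) or L (a loss). A position with no legal move is L; any other position is W exactly when some move reaches an L, and L when every move reaches a W.
No move ever increases a pile, so every position that can arise here has a ≤ 7 and b ≤ 3; it is enough to label the cells with 0 ≤ a ≤ 7 and 0 ≤ b ≤ 3.
Every move lowers a or b (never raises either), so fill the grid row by row in increasing a, and left to right within a row: each cell's successors are then already labelled.
      b=0  b=1  b=2  b=3
a=0:    L    W    L    W
a=1:    L    W    L    W
a=2:    W    W    W    W
a=3:    W    L    W    L
a=4:    L    W    W    L
a=5:    W    W    W    W
a=6:    W    L    W    W
a=7:    L    W    W    L
Cells with no legal move (terminal, hence L): (0,0), (1,0).
The remaining L cells, each justified by listing all of its moves:
(0,2): L (sole option (0,1)(W) is W)
(1,2): L (options (1,1)(W), (0,1)(W) are all W)
(3,1): L (options (1,1)(W), (3,0)(W), (2,0)(W) are all W)
(3,3): L (options (1,3)(W), (3,2)(W), (2,2)(W) are all W)
(4,0): L (sole option (2,0)(W) is W)
(4,3): L (options (2,3)(W), (4,2)(W), (3,2)(W) are all W)
(6,1): L (options (4,1)(W), (1,1)(W), (6,0)(W), (5,0)(W) are all W)
(7,0): L (options (5,0)(W), (2,0)(W) are all W)
(7,3): L (options (5,3)(W), (2,3)(W), (7,2)(W), (6,2)(W) are all W)
Every other cell has at least one move into one of the L cells above, so it is W.
The starting position (7,3) is L: whatever the player to move does, the opponent receives a W position.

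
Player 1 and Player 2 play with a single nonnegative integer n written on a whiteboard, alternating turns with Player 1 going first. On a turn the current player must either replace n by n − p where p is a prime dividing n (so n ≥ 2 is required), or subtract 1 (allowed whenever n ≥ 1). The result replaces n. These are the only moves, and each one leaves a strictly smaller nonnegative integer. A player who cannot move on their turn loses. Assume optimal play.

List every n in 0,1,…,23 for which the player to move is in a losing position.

Classify positions by backward induction: terminal positions (no move available) are L. From any other position, the mover wins iff some move reaches an L.
n=0: no move → L
n=1: reaches L-position 0 → W
n=2: reaches L-position 0 → W
n=3: reaches L-position 0 → W
n=4: only reaches 2(W), 3(W), all W → L
n=5: reaches L-position 0 → W
n=6: reaches L-position 4 → W
n=7: reaches L-position 0 → W
n=8: only reaches 6(W), 7(W), all W → L
n=9: reaches L-position 8 → W
n=10: reaches L-position 8 → W
n=11: reaches L-position 0 → W
n=12: only reaches 9(W), 10(W), 11(W), all W → L
n=13: reaches L-position 0 → W
n=14: reaches L-position 12 → W
n=15: reaches L-position 12 → W
n=16: only reaches 14(W), 15(W), all W → L
n=17: reaches L-position 0 → W
n=18: reaches L-position 16 → W
n=19: reaches L-position 0 → W
n=20: only reaches 15(W), 18(W), 19(W), all W → L
n=21: reaches L-position 20 → W
n=22: reaches L-position 20 → W
n=23: reaches L-position 0 → W
The losing starting values of n are exactly the entries labelled L in this table (6 of them).

0, 4, 8, 12, 16, 20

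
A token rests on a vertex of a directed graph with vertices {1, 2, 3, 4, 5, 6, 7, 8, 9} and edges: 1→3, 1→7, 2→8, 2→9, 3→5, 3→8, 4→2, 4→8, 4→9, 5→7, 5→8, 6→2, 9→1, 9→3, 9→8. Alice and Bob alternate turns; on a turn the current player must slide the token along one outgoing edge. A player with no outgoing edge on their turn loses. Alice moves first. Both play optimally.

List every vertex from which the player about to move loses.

Label each position W (a win for the player to move) or L (a loss). A position with no legal move is L; any other position is W exactly when some move reaches an L, and L when every move reaches a W.
Every edge goes from a vertex to one that appears earlier in the order 7, 8, 5, 3, 1, 9, 2, 6, 4, so processing vertices in that order labels each vertex after all of its successors.
7: no outgoing edge → L
8: no outgoing edge → L
5: W (go to 8, an L position)
3: W (go to 8, an L position)
1: W (go to 7, an L position)
9: W (go to 8, an L position)
2: W (go to 8, an L position)
6: L (sole option 2(W) is W)
4: W (go to 8, an L position)
Reading off the rows marked L gives the requested list; there are 3 such vertices.

6, 7, 8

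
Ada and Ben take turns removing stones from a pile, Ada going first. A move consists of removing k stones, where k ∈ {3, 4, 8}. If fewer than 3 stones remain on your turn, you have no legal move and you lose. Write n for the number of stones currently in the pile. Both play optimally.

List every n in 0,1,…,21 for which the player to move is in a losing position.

Label each position W (a win for the player to move) or L (a loss). A position with no legal move is L; any other position is W exactly when some move reaches an L, and L when every move reaches a W.
n=0: no move → L
n=1: no move → L
n=2: no move → L
n=3: reaches L-position 0 → W
n=4: reaches L-position 1 → W
n=5: reaches L-position 2 → W
n=6: reaches L-position 2 → W
n=7: only reaches 4(W), 3(W), all W → L
n=8: reaches L-position 0 → W
n=9: reaches L-position 1 → W
n=10: reaches L-position 7 → W
n=11: reaches L-position 7 → W
n=12: only reaches 9(W), 8(W), 4(W), all W → L
n=13: only reaches 10(W), 9(W), 5(W), all W → L
n=14: only reaches 11(W), 10(W), 6(W), all W → L
n=15: reaches L-position 12 → W
n=16: reaches L-position 13 → W
n=17: reaches L-position 14 → W
n=18: reaches L-position 14 → W
n=19: only reaches 16(W), 15(W), 11(W), all W → L
n=20: reaches L-position 12 → W
n=21: reaches L-position 13 → W
The losing starting values of n are exactly the entries labelled L in this table (8 of them).

0, 1, 2, 7, 12, 13, 14, 19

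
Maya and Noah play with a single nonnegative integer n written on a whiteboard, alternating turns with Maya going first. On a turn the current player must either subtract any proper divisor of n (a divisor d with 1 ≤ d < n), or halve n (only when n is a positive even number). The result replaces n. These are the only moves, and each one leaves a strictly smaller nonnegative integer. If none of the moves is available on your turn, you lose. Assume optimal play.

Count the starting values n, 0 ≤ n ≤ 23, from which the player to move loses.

Build the W/L table. Terminal = L. A non-terminal position is W if it has a move to some L; otherwise it is L.
n=0: no move → L
n=1: no move → L
n=2: →1(L), so W
n=3: →2(W) only, which is W, so L
n=4: →3(L), so W
n=5: →4(W) only, which is W, so L
n=6: →3(L), so W
n=7: →6(W) only, which is W, so L
n=8: →7(L), so W
n=9: →6(W), 8(W) — all W, so L
n=10: →5(L), so W
n=11: →10(W) only, which is W, so L
n=12: →9(L), so W
n=13: →12(W) only, which is W, so L
n=14: →7(L), so W
n=15: →10(W), 12(W), 14(W) — all W, so L
n=16: →15(L), so W
n=17: →16(W) only, which is W, so L
n=18: →9(L), so W
n=19: →18(W) only, which is W, so L
n=20: →15(L), so W
n=21: →14(W), 18(W), 20(W) — all W, so L
n=22: →11(L), so W
n=23: →22(W) only, which is W, so L
L entries with 0 ≤ n ≤ 23: n = 0, 1, 3, 5, 7, 9, 11, 13, 15, 17, 19, 21, 23; that makes 13.

13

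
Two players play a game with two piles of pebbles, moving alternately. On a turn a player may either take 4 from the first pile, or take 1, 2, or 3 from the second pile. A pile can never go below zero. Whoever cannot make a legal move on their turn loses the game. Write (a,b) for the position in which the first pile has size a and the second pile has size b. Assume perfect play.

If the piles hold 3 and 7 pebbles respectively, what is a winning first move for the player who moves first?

Work bottom-up. With no move the player to move loses. Otherwise the position is W if at least one move leads to an L position for the opponent, and L if every move leads to a W.
No move ever increases a pile, so every position that can arise here has a ≤ 3 and b ≤ 7; it is enough to label the cells with 0 ≤ a ≤ 3 and 0 ≤ b ≤ 7.
Every move lowers a or b (never raises either), so fill the grid row by row in increasing a, and left to right within a row: each cell's successors are then already labelled.
      b=0  b=1  b=2  b=3  b=4  b=5  b=6  b=7
a=0:    L    W    W    W    L    W    W    W
a=1:    L    W    W    W    L    W    W    W
a=2:    L    W    W    W    L    W    W    W
a=3:    L    W    W    W    L    W    W    W
Cells with no legal move (terminal, hence L): (0,0), (1,0), (2,0), (3,0).
The remaining L cells, each justified by listing all of its moves:
(0,4): →(0,3)(W), (0,2)(W), (0,1)(W) — all W, so L
(1,4): →(1,3)(W), (1,2)(W), (1,1)(W) — all W, so L
(2,4): →(2,3)(W), (2,2)(W), (2,1)(W) — all W, so L
(3,4): →(3,3)(W), (3,2)(W), (3,1)(W) — all W, so L
Every other cell has at least one move into one of the L cells above, so it is W.
From (3,7), the L positions reachable in one move are: (3,4).

Move to (3,4).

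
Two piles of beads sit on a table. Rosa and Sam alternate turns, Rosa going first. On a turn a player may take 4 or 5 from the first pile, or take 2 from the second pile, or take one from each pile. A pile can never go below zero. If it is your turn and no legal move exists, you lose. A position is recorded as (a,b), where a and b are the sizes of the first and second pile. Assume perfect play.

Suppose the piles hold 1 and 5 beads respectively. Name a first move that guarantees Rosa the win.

Move to (1,3).

Classify positions by backward induction: terminal positions (no move available) are L. From any other position, the mover wins iff some move reaches an L.
No move ever increases a pile, so every position that can arise here has a ≤ 1 and b ≤ 5; it is enough to label the cells with 0 ≤ a ≤ 1 and 0 ≤ b ≤ 5.
Every move lowers a or b (never raises either), so fill the grid row by row in increasing a, and left to right within a row: each cell's successors are then already labelled.
      b=0  b=1  b=2  b=3  b=4  b=5
a=0:    L    L    W    W    L    L
a=1:    L    W    W    L    L    W
Cells with no legal move (terminal, hence L): (0,0), (0,1), (1,0).
The remaining L cells, each justified by listing all of its moves:
(0,4): the only move is to (0,2)(W), a W ⇒ L
(0,5): the only move is to (0,3)(W), a W ⇒ L
(1,3): moves to (1,1)(W), (0,2)(W); every one is W ⇒ L
(1,4): moves to (1,2)(W), (0,3)(W); every one is W ⇒ L
Every other cell has at least one move into one of the L cells above, so it is W.
From (1,5), the L positions reachable in one move are: (1,3), (0,4). Any move reaching one of these is winning.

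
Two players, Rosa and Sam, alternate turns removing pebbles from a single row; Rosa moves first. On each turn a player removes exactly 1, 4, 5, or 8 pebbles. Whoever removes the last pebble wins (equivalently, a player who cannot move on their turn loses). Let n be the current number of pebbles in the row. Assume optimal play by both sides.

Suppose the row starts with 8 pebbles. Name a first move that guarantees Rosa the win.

Remove 8, leaving 0.

Use the standard recursion: the mover loses at a terminal position; elsewhere, the mover wins exactly when some move hands the opponent an L position.
n=0: no move → L
n=1: W (go to 0, an L position)
n=2: L (sole option 1(W) is W)
n=3: W (go to 2, an L position)
n=4: W (go to 0, an L position)
n=5: W (go to 0, an L position)
n=6: W (go to 2, an L position)
n=7: W (go to 2, an L position)
n=8: W (go to 0, an L position)
From 8, the L positions reachable in one move are: 0.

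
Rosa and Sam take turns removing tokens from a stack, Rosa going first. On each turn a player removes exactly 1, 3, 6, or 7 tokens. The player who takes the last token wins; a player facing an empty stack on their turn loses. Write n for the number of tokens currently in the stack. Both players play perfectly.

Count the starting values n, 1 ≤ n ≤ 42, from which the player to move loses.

Build the W/L table. Terminal = L. A non-terminal position is W if it has a move to some L; otherwise it is L.
n=0: no move → L
n=1: can move to 0, which is L ⇒ W
n=2: the only move is to 1(W), a W ⇒ L
n=3: can move to 2, which is L ⇒ W
n=4: moves to 3(W), 1(W); every one is W ⇒ L
n=5: can move to 4, which is L ⇒ W
n=6: can move to 0, which is L ⇒ W
n=7: can move to 4, which is L ⇒ W
n=8: can move to 2, which is L ⇒ W
n=9: can move to 2, which is L ⇒ W
n=10: can move to 4, which is L ⇒ W
n=11: can move to 4, which is L ⇒ W
n=12: moves to 11(W), 9(W), 6(W), 5(W); every one is W ⇒ L
n=13: can move to 12, which is L ⇒ W
n=14: moves to 13(W), 11(W), 8(W), 7(W); every one is W ⇒ L
n=15: can move to 14, which is L ⇒ W
n=16: moves to 15(W), 13(W), 10(W), 9(W); every one is W ⇒ L
n=17: can move to 16, which is L ⇒ W
n=18: can move to 12, which is L ⇒ W
n=19: can move to 16, which is L ⇒ W
n=20: can move to 14, which is L ⇒ W
n=21: can move to 14, which is L ⇒ W
n=22: can move to 16, which is L ⇒ W
n=23: can move to 16, which is L ⇒ W
n=24: moves to 23(W), 21(W), 18(W), 17(W); every one is W ⇒ L
n=25: can move to 24, which is L ⇒ W
n=26: moves to 25(W), 23(W), 20(W), 19(W); every one is W ⇒ L
n=27: can move to 26, which is L ⇒ W
n=28: moves to 27(W), 25(W), 22(W), 21(W); every one is W ⇒ L
n=29: can move to 28, which is L ⇒ W
n=30: can move to 24, which is L ⇒ W
n=31: can move to 28, which is L ⇒ W
n=32: can move to 26, which is L ⇒ W
n=33: can move to 26, which is L ⇒ W
n=34: can move to 28, which is L ⇒ W
n=35: can move to 28, which is L ⇒ W
n=36: moves to 35(W), 33(W), 30(W), 29(W); every one is W ⇒ L
n=37: can move to 36, which is L ⇒ W
n=38: moves to 37(W), 35(W), 32(W), 31(W); every one is W ⇒ L
n=39: can move to 38, which is L ⇒ W
n=40: moves to 39(W), 37(W), 34(W), 33(W); every one is W ⇒ L
n=41: can move to 40, which is L ⇒ W
n=42: can move to 36, which is L ⇒ W
L entries with 1 ≤ n ≤ 42 (n=0 is outside the asked range and is not counted): n = 2, 4, 12, 14, 16, 24, 26, 28, 36, 38, 40; that makes 11.

11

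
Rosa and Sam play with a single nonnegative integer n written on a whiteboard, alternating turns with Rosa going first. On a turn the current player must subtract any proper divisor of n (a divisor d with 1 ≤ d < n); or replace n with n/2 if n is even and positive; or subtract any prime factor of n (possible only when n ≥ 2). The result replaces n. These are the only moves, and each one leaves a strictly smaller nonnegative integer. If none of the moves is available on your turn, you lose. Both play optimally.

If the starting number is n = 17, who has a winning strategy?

Rosa wins.

Build the W/L table. Terminal = L. A non-terminal position is W if it has a move to some L; otherwise it is L.
n=0: no move → L
n=1: no move → L
n=2: reaches L-position 0 → W
n=3: reaches L-position 0 → W
n=4: only reaches 2(W), 3(W), all W → L
n=5: reaches L-position 0 → W
n=6: reaches L-position 4 → W
n=7: reaches L-position 0 → W
n=8: reaches L-position 4 → W
n=9: only reaches 6(W), 8(W), all W → L
n=10: reaches L-position 9 → W
n=11: reaches L-position 0 → W
n=12: reaches L-position 9 → W
n=13: reaches L-position 0 → W
n=14: only reaches 7(W), 12(W), 13(W), all W → L
n=15: reaches L-position 14 → W
n=16: reaches L-position 14 → W
n=17: reaches L-position 0 → W
From 17 Rosa can move to 0, reaching an L position.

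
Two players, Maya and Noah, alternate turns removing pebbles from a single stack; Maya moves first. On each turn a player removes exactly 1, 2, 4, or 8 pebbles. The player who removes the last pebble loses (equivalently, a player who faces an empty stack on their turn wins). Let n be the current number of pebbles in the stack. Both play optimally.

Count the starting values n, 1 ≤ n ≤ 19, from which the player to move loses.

7

Label each position W (a win for the player to move) or L (a loss). A position with no legal move is W; any other position is W exactly when some move reaches an L, and L when every move reaches a W.
n=0: no move; the opponent has just taken the last pebble and therefore loses → W
n=1: L (sole option 0(W) is W)
n=2: W (go to 1, an L position)
n=3: W (go to 1, an L position)
n=4: L (options 3(W), 2(W), 0(W) are all W)
n=5: W (go to 4, an L position)
n=6: W (go to 4, an L position)
n=7: L (options 6(W), 5(W), 3(W) are all W)
n=8: W (go to 7, an L position)
n=9: W (go to 7, an L position)
n=10: L (options 9(W), 8(W), 6(W), 2(W) are all W)
n=11: W (go to 10, an L position)
n=12: W (go to 10, an L position)
n=13: L (options 12(W), 11(W), 9(W), 5(W) are all W)
n=14: W (go to 13, an L position)
n=15: W (go to 13, an L position)
n=16: L (options 15(W), 14(W), 12(W), 8(W) are all W)
n=17: W (go to 16, an L position)
n=18: W (go to 16, an L position)
n=19: L (options 18(W), 17(W), 15(W), 11(W) are all W)
L entries with 1 ≤ n ≤ 19 (the range starts at n=1): n = 1, 4, 7, 10, 13, 16, 19; that makes 7.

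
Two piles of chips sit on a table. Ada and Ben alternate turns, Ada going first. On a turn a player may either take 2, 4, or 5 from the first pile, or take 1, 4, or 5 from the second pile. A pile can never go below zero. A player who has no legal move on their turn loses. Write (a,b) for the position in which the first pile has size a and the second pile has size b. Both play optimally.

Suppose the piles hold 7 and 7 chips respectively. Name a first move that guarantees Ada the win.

Work bottom-up. With no move the player to move loses. Otherwise the position is W if at least one move leads to an L position for the opponent, and L if every move leads to a W.
No move ever increases a pile, so every position that can arise here has a ≤ 7 and b ≤ 7; it is enough to label the cells with 0 ≤ a ≤ 7 and 0 ≤ b ≤ 7.
Every move lowers a or b (never raises either), so fill the grid row by row in increasing a, and left to right within a row: each cell's successors are then already labelled.
      b=0  b=1  b=2  b=3  b=4  b=5  b=6  b=7
a=0:    L    W    L    W    W    W    W    W
a=1:    L    W    L    W    W    W    W    W
a=2:    W    L    W    L    W    W    W    W
a=3:    W    L    W    L    W    W    W    W
a=4:    W    W    W    W    L    W    L    W
a=5:    W    W    W    W    L    W    L    W
a=6:    W    W    W    W    W    L    W    L
a=7:    L    W    L    W    W    W    W    W
Cells with no legal move (terminal, hence L): (0,0), (1,0).
The remaining L cells, each justified by listing all of its moves:
(0,2): the only move is to (0,1)(W), a W ⇒ L
(1,2): the only move is to (1,1)(W), a W ⇒ L
(2,1): moves to (0,1)(W), (2,0)(W); every one is W ⇒ L
(2,3): moves to (0,3)(W), (2,2)(W); every one is W ⇒ L
(3,1): moves to (1,1)(W), (3,0)(W); every one is W ⇒ L
(3,3): moves to (1,3)(W), (3,2)(W); every one is W ⇒ L
(4,4): moves to (2,4)(W), (0,4)(W), (4,3)(W), (4,0)(W); every one is W ⇒ L
(4,6): moves to (2,6)(W), (0,6)(W), (4,5)(W), (4,2)(W), (4,1)(W); every one is W ⇒ L
(5,4): moves to (3,4)(W), (1,4)(W), (0,4)(W), (5,3)(W), (5,0)(W); every one is W ⇒ L
(5,6): moves to (3,6)(W), (1,6)(W), (0,6)(W), (5,5)(W), (5,2)(W), (5,1)(W); every one is W ⇒ L
(6,5): moves to (4,5)(W), (2,5)(W), (1,5)(W), (6,4)(W), (6,1)(W), (6,0)(W); every one is W ⇒ L
(6,7): moves to (4,7)(W), (2,7)(W), (1,7)(W), (6,6)(W), (6,3)(W), (6,2)(W); every one is W ⇒ L
(7,0): moves to (5,0)(W), (3,0)(W), (2,0)(W); every one is W ⇒ L
(7,2): moves to (5,2)(W), (3,2)(W), (2,2)(W), (7,1)(W); every one is W ⇒ L
Every other cell has at least one move into one of the L cells above, so it is W.
From (7,7), the L positions reachable in one move are: (7,2).

Move to (7,2).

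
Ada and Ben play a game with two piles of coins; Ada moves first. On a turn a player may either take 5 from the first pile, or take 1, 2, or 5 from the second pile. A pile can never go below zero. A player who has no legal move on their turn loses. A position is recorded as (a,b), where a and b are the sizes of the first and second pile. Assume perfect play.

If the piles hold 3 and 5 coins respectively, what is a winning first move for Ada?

Compute win/loss labels from the base case upward. A position with no move is L. Any other position is W if it can reach an L in one move, else L.
No move ever increases a pile, so every position that can arise here has a ≤ 3 and b ≤ 5; it is enough to label the cells with 0 ≤ a ≤ 3 and 0 ≤ b ≤ 5.
Every move lowers a or b (never raises either), so fill the grid row by row in increasing a, and left to right within a row: each cell's successors are then already labelled.
      b=0  b=1  b=2  b=3  b=4  b=5
a=0:    L    W    W    L    W    W
a=1:    L    W    W    L    W    W
a=2:    L    W    W    L    W    W
a=3:    L    W    W    L    W    W
Cells with no legal move (terminal, hence L): (0,0), (1,0), (2,0), (3,0).
The remaining L cells, each justified by listing all of its moves:
(0,3): →(0,2)(W), (0,1)(W) — all W, so L
(1,3): →(1,2)(W), (1,1)(W) — all W, so L
(2,3): →(2,2)(W), (2,1)(W) — all W, so L
(3,3): →(3,2)(W), (3,1)(W) — all W, so L
Every other cell has at least one move into one of the L cells above, so it is W.
From (3,5), the L positions reachable in one move are: (3,3), (3,0). Any move reaching one of these is winning.

Move to (3,3).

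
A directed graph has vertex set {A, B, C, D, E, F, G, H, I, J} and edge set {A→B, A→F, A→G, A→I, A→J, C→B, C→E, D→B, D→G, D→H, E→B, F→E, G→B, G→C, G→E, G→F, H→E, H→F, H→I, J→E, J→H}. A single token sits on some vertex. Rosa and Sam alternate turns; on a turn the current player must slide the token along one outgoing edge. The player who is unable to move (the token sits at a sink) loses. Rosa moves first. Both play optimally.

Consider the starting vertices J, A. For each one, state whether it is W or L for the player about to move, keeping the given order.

Build the W/L table. Terminal = L. A non-terminal position is W if it has a move to some L; otherwise it is L.
Every edge goes from a vertex to one that appears earlier in the order B, I, E, F, C, H, G, J, A, D, so processing vertices in that order labels each vertex after all of its successors.
B: no outgoing edge → L
I: no outgoing edge → L
E: reaches L-position B → W
F: only reaches E(W), which is W → L
C: reaches L-position B → W
H: reaches L-position F → W
G: reaches L-position F → W
J: only reaches H(W), E(W), all W → L
A: reaches L-position J → W
D: reaches L-position B → W

J: L, A: W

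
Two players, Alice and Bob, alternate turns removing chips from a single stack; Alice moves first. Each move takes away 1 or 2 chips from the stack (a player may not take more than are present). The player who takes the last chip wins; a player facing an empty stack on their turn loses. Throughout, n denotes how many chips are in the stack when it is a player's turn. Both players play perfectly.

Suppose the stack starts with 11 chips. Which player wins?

Alice wins.

Use the standard recursion: the mover loses at a terminal position; elsewhere, the mover wins exactly when some move hands the opponent an L position.
n=0: no move → L
n=1: can move to 0, which is L ⇒ W
n=2: can move to 0, which is L ⇒ W
n=3: moves to 2(W), 1(W); every one is W ⇒ L
n=4: can move to 3, which is L ⇒ W
n=5: can move to 3, which is L ⇒ W
n=6: moves to 5(W), 4(W); every one is W ⇒ L
n=7: can move to 6, which is L ⇒ W
n=8: can move to 6, which is L ⇒ W
n=9: moves to 8(W), 7(W); every one is W ⇒ L
n=10: can move to 9, which is L ⇒ W
n=11: can move to 9, which is L ⇒ W
The starting position 11 is W: Alice should remove 2, leaving 9, handing over an L position.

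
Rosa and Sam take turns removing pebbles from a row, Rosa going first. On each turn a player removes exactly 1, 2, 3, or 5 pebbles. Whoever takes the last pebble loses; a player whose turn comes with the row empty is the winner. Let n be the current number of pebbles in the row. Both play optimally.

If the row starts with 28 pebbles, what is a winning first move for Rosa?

Classify positions by backward induction: terminal positions (no move available) are W. From any other position, the mover wins iff some move reaches an L.
n=0: no move; the opponent has just taken the last pebble and therefore loses → W
n=1: the only move is to 0(W), a W ⇒ L
n=2: can move to 1, which is L ⇒ W
n=3: can move to 1, which is L ⇒ W
n=4: can move to 1, which is L ⇒ W
n=5: moves to 4(W), 3(W), 2(W), 0(W); every one is W ⇒ L
n=6: can move to 5, which is L ⇒ W
n=7: can move to 5, which is L ⇒ W
n=8: can move to 5, which is L ⇒ W
n=9: moves to 8(W), 7(W), 6(W), 4(W); every one is W ⇒ L
n=10: can move to 9, which is L ⇒ W
n=11: can move to 9, which is L ⇒ W
n=12: can move to 9, which is L ⇒ W
n=13: moves to 12(W), 11(W), 10(W), 8(W); every one is W ⇒ L
n=14: can move to 13, which is L ⇒ W
n=15: can move to 13, which is L ⇒ W
n=16: can move to 13, which is L ⇒ W
n=17: moves to 16(W), 15(W), 14(W), 12(W); every one is W ⇒ L
n=18: can move to 17, which is L ⇒ W
n=19: can move to 17, which is L ⇒ W
n=20: can move to 17, which is L ⇒ W
n=21: moves to 20(W), 19(W), 18(W), 16(W); every one is W ⇒ L
n=22: can move to 21, which is L ⇒ W
n=23: can move to 21, which is L ⇒ W
n=24: can move to 21, which is L ⇒ W
n=25: moves to 24(W), 23(W), 22(W), 20(W); every one is W ⇒ L
n=26: can move to 25, which is L ⇒ W
n=27: can move to 25, which is L ⇒ W
n=28: can move to 25, which is L ⇒ W
From 28, the L positions reachable in one move are: 25.

Remove 3, leaving 25.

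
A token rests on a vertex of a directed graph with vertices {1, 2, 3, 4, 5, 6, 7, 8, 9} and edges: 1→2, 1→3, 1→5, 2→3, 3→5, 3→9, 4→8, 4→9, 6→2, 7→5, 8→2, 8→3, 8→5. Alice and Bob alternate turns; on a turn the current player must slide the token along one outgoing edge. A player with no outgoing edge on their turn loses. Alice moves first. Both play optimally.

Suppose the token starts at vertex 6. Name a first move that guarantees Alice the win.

Positions with no move are L. A position that does have a move is losing for the player to move precisely when every available move leads to a winning position for the opponent. Fill in the labels:
Every edge goes from a vertex to one that appears earlier in the order 5, 9, 3, 2, 1, 8, 6, 7, 4, so processing vertices in that order labels each vertex after all of its successors.
5: no outgoing edge → L
9: no outgoing edge → L
3: →9(L), so W
2: →3(W) only, which is W, so L
1: →2(L), so W
8: →2(L), so W
6: →2(L), so W
7: →5(L), so W
4: →9(L), so W
From 6, the L positions reachable in one move are: 2.

Move to 2.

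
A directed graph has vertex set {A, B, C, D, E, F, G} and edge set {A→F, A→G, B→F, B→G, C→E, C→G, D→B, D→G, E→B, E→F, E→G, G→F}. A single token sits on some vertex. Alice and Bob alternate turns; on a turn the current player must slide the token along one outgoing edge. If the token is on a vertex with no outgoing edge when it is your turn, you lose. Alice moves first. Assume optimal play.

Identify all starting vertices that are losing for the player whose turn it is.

C, D, F

Classify positions by backward induction: terminal positions (no move available) are L. From any other position, the mover wins iff some move reaches an L.
Every edge goes from a vertex to one that appears earlier in the order F, G, B, E, C, A, D, so processing vertices in that order labels each vertex after all of its successors.
F: no outgoing edge → L
G: can move to F, which is L ⇒ W
B: can move to F, which is L ⇒ W
E: can move to F, which is L ⇒ W
C: moves to E(W), G(W); every one is W ⇒ L
A: can move to F, which is L ⇒ W
D: moves to B(W), G(W); every one is W ⇒ L
The losing starting vertices are exactly the entries labelled L in this table (3 of them).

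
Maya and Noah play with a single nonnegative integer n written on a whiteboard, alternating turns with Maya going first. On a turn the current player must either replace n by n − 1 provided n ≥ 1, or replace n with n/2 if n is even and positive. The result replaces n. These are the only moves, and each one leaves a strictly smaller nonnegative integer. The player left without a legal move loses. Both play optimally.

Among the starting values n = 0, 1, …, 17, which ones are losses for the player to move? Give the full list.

0, 2, 5, 7, 9, 11, 13, 15, 17

Classify positions by backward induction: terminal positions (no move available) are L. From any other position, the mover wins iff some move reaches an L.
n=0: no move → L
n=1: W (go to 0, an L position)
n=2: L (sole option 1(W) is W)
n=3: W (go to 2, an L position)
n=4: W (go to 2, an L position)
n=5: L (sole option 4(W) is W)
n=6: W (go to 5, an L position)
n=7: L (sole option 6(W) is W)
n=8: W (go to 7, an L position)
n=9: L (sole option 8(W) is W)
n=10: W (go to 5, an L position)
n=11: L (sole option 10(W) is W)
n=12: W (go to 11, an L position)
n=13: L (sole option 12(W) is W)
n=14: W (go to 7, an L position)
n=15: L (sole option 14(W) is W)
n=16: W (go to 15, an L position)
n=17: L (sole option 16(W) is W)
Reading off the rows marked L gives the requested list; there are 9 such values of n.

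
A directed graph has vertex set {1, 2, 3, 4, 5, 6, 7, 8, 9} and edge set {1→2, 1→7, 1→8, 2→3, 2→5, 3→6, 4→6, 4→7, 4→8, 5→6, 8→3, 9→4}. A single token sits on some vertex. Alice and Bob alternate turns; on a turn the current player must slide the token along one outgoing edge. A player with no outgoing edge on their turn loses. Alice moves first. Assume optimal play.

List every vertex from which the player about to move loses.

Work bottom-up. With no move the player to move loses. Otherwise the position is W if at least one move leads to an L position for the opponent, and L if every move leads to a W.
Every edge goes from a vertex to one that appears earlier in the order 6, 7, 3, 8, 4, 5, 2, 9, 1, so processing vertices in that order labels each vertex after all of its successors.
6: no outgoing edge → L
7: no outgoing edge → L
3: reaches L-position 6 → W
8: only reaches 3(W), which is W → L
4: reaches L-position 8 → W
5: reaches L-position 6 → W
2: only reaches 5(W), 3(W), all W → L
9: only reaches 4(W), which is W → L
1: reaches L-position 2 → W
The losing starting vertices are exactly the entries labelled L in this table (5 of them).

2, 6, 7, 8, 9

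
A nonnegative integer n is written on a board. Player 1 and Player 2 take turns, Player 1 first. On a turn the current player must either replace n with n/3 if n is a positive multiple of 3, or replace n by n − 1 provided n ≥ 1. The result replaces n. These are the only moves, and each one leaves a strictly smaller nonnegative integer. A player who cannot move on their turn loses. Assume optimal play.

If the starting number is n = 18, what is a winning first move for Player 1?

Move to 17.

Classify positions by backward induction: terminal positions (no move available) are L. From any other position, the mover wins iff some move reaches an L.
n=0: no move → L
n=1: W (go to 0, an L position)
n=2: L (sole option 1(W) is W)
n=3: W (go to 2, an L position)
n=4: L (sole option 3(W) is W)
n=5: W (go to 4, an L position)
n=6: W (go to 2, an L position)
n=7: L (sole option 6(W) is W)
n=8: W (go to 7, an L position)
n=9: L (options 3(W), 8(W) are all W)
n=10: W (go to 9, an L position)
n=11: L (sole option 10(W) is W)
n=12: W (go to 4, an L position)
n=13: L (sole option 12(W) is W)
n=14: W (go to 13, an L position)
n=15: L (options 5(W), 14(W) are all W)
n=16: W (go to 15, an L position)
n=17: L (sole option 16(W) is W)
n=18: W (go to 17, an L position)
From 18, the L positions reachable in one move are: 17.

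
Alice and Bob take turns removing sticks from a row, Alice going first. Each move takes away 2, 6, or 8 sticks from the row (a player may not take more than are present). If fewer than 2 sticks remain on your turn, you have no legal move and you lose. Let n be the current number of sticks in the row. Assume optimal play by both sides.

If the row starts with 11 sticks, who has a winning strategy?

Work bottom-up. With no move the player to move loses. Otherwise the position is W if at least one move leads to an L position for the opponent, and L if every move leads to a W.
n=0: no move → L
n=1: no move → L
n=2: can move to 0, which is L ⇒ W
n=3: can move to 1, which is L ⇒ W
n=4: the only move is to 2(W), a W ⇒ L
n=5: the only move is to 3(W), a W ⇒ L
n=6: can move to 4, which is L ⇒ W
n=7: can move to 5, which is L ⇒ W
n=8: can move to 0, which is L ⇒ W
n=9: can move to 1, which is L ⇒ W
n=10: can move to 4, which is L ⇒ W
n=11: can move to 5, which is L ⇒ W
The starting position 11 is W: Alice should remove 6, leaving 5, handing over an L position.

Alice wins.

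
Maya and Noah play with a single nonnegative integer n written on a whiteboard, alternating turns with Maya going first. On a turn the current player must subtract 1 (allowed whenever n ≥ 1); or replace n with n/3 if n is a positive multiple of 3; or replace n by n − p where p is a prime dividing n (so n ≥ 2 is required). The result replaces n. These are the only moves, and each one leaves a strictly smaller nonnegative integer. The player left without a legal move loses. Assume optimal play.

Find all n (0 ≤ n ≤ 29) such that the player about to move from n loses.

Compute win/loss labels from the base case upward. A position with no move is L. Any other position is W if it can reach an L in one move, else L.
n=0: no move → L
n=1: reaches L-position 0 → W
n=2: reaches L-position 0 → W
n=3: reaches L-position 0 → W
n=4: only reaches 2(W), 3(W), all W → L
n=5: reaches L-position 0 → W
n=6: reaches L-position 4 → W
n=7: reaches L-position 0 → W
n=8: only reaches 6(W), 7(W), all W → L
n=9: reaches L-position 8 → W
n=10: reaches L-position 8 → W
n=11: reaches L-position 0 → W
n=12: reaches L-position 4 → W
n=13: reaches L-position 0 → W
n=14: only reaches 7(W), 12(W), 13(W), all W → L
n=15: reaches L-position 14 → W
n=16: reaches L-position 14 → W
n=17: reaches L-position 0 → W
n=18: only reaches 6(W), 15(W), 16(W), 17(W), all W → L
n=19: reaches L-position 0 → W
n=20: reaches L-position 18 → W
n=21: reaches L-position 14 → W
n=22: only reaches 11(W), 20(W), 21(W), all W → L
n=23: reaches L-position 0 → W
n=24: reaches L-position 8 → W
n=25: only reaches 20(W), 24(W), all W → L
n=26: reaches L-position 25 → W
n=27: only reaches 9(W), 24(W), 26(W), all W → L
n=28: reaches L-position 27 → W
n=29: reaches L-position 0 → W
The losing starting values of n are exactly the entries labelled L in this table (8 of them).

0, 4, 8, 14, 18, 22, 25, 27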